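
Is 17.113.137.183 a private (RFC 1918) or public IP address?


RFC 1918 private ranges:
  10.0.0.0/8 (10.0.0.0 - 10.255.255.255)
  172.16.0.0/12 (172.16.0.0 - 172.31.255.255)
  192.168.0.0/16 (192.168.0.0 - 192.168.255.255)
Public (not in any RFC 1918 range)


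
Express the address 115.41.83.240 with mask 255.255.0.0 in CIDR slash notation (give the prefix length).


Binary: 11111111.11111111.00000000.00000000
Count leading 1s
Prefix: /16


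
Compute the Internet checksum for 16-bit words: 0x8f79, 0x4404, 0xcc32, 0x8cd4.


Sum all words (with carry folding):
+ 0x8f79 = 0x8f79
+ 0x4404 = 0xd37d
+ 0xcc32 = 0x9fb0
+ 0x8cd4 = 0x2c85
One's complement: ~0x2c85
Checksum = 0xd37a


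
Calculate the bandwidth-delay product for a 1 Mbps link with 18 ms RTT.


BDP = bandwidth * RTT
= 1 Mbps * 18 ms
= 1 * 1e6 * 18 / 1000 bits
= 18000 bits
= 2250 bytes
= 2.1973 KB
BDP = 18000 bits (2250 bytes)


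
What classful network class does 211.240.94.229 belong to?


First octet: 211
Binary: 11010011
110xxxxx -> Class C (192-223)
Class C, default mask 255.255.255.0 (/24)


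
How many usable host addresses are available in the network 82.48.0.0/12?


Host bits = 32 - 12 = 20
Total addresses = 2^20 = 1048576
Usable = total - 2 (network and broadcast)
Usable hosts: 1048574


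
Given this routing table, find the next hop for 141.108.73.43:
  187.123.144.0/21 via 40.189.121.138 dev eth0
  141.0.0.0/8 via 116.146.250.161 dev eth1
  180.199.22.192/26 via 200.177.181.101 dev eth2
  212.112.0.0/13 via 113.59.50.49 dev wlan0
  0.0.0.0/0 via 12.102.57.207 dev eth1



Longest prefix match for 141.108.73.43:
  /21 187.123.144.0: no
  /8 141.0.0.0: MATCH
  /26 180.199.22.192: no
  /13 212.112.0.0: no
  /0 0.0.0.0: MATCH
Selected: next-hop 116.146.250.161 via eth1 (matched /8)


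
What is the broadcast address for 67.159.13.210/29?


Network: 67.159.13.208/29
Host bits = 3
Set all host bits to 1:
Broadcast: 67.159.13.215


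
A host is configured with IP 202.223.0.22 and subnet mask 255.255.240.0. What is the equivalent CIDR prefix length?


Binary: 11111111.11111111.11110000.00000000
Count leading 1s
Prefix: /20


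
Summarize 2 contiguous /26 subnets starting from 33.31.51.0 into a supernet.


Original prefix: /26
Number of subnets: 2 = 2^1
New prefix = 26 - 1 = 25
Supernet: 33.31.51.0/25


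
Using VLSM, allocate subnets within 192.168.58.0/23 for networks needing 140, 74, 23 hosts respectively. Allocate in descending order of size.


140 hosts -> /24 (254 usable): 192.168.58.0/24
74 hosts -> /25 (126 usable): 192.168.59.0/25
23 hosts -> /27 (30 usable): 192.168.59.128/27
Allocation: 192.168.58.0/24 (140 hosts, 254 usable); 192.168.59.0/25 (74 hosts, 126 usable); 192.168.59.128/27 (23 hosts, 30 usable)


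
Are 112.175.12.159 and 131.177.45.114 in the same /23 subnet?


Mask: 255.255.254.0
112.175.12.159 AND mask = 112.175.12.0
131.177.45.114 AND mask = 131.177.44.0
No, different subnets (112.175.12.0 vs 131.177.44.0)


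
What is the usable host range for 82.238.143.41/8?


Network: 82.0.0.0
Broadcast: 82.255.255.255
First usable = network + 1
Last usable = broadcast - 1
Range: 82.0.0.1 to 82.255.255.254


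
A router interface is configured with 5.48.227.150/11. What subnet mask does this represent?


/11 means 11 network bits, 21 host bits
Binary: 11111111111000000000000000000000
Mask: 255.224.0.0


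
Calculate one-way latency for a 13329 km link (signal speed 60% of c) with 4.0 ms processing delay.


Speed = 0.6 * 3e5 km/s = 180000 km/s
Propagation delay = 13329 / 180000 = 0.0741 s = 74.05 ms
Processing delay = 4.0 ms
Total one-way latency = 78.05 ms


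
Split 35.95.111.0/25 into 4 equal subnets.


New prefix = 25 + 2 = 27
Each subnet has 32 addresses
  35.95.111.0/27
  35.95.111.32/27
  35.95.111.64/27
  35.95.111.96/27
Subnets: 35.95.111.0/27, 35.95.111.32/27, 35.95.111.64/27, 35.95.111.96/27


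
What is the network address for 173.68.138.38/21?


IP:   10101101.01000100.10001010.00100110
Mask: 11111111.11111111.11111000.00000000
AND operation:
Net:  10101101.01000100.10001000.00000000
Network: 173.68.136.0/21


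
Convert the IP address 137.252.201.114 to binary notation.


137 = 10001001
252 = 11111100
201 = 11001001
114 = 01110010
Binary: 10001001.11111100.11001001.01110010


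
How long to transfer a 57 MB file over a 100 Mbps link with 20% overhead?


Effective throughput = 100 * (1 - 20/100) = 80 Mbps
File size in Mb = 57 * 8 = 456 Mb
Time = 456 / 80
Time = 5.7 seconds


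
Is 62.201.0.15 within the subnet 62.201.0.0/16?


Subnet network: 62.201.0.0
Test IP AND mask: 62.201.0.0
Yes, 62.201.0.15 is in 62.201.0.0/16


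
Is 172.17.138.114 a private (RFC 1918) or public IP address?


RFC 1918 private ranges:
  10.0.0.0/8 (10.0.0.0 - 10.255.255.255)
  172.16.0.0/12 (172.16.0.0 - 172.31.255.255)
  192.168.0.0/16 (192.168.0.0 - 192.168.255.255)
Private (in 172.16.0.0/12)


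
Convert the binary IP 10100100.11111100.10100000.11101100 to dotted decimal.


10100100 = 164
11111100 = 252
10100000 = 160
11101100 = 236
IP: 164.252.160.236


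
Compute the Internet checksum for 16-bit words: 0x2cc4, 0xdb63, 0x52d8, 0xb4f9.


Sum all words (with carry folding):
+ 0x2cc4 = 0x2cc4
+ 0xdb63 = 0x0828
+ 0x52d8 = 0x5b00
+ 0xb4f9 = 0x0ffa
One's complement: ~0x0ffa
Checksum = 0xf005


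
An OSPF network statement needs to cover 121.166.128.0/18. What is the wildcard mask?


Subnet mask: 255.255.192.0
Wildcard = 255.255.255.255 - subnet mask
255 - 255 = 0
255 - 255 = 0
255 - 192 = 63
255 - 0 = 255
Wildcard: 0.0.63.255


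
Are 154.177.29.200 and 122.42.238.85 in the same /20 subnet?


Mask: 255.255.240.0
154.177.29.200 AND mask = 154.177.16.0
122.42.238.85 AND mask = 122.42.224.0
No, different subnets (154.177.16.0 vs 122.42.224.0)


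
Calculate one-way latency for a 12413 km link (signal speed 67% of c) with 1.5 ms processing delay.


Speed = 0.67 * 3e5 km/s = 201000 km/s
Propagation delay = 12413 / 201000 = 0.0618 s = 61.7562 ms
Processing delay = 1.5 ms
Total one-way latency = 63.2562 ms


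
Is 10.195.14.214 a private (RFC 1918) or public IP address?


RFC 1918 private ranges:
  10.0.0.0/8 (10.0.0.0 - 10.255.255.255)
  172.16.0.0/12 (172.16.0.0 - 172.31.255.255)
  192.168.0.0/16 (192.168.0.0 - 192.168.255.255)
Private (in 10.0.0.0/8)


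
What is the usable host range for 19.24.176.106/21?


Network: 19.24.176.0
Broadcast: 19.24.183.255
First usable = network + 1
Last usable = broadcast - 1
Range: 19.24.176.1 to 19.24.183.254


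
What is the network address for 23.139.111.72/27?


IP:   00010111.10001011.01101111.01001000
Mask: 11111111.11111111.11111111.11100000
AND operation:
Net:  00010111.10001011.01101111.01000000
Network: 23.139.111.64/27


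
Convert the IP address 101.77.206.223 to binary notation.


101 = 01100101
77 = 01001101
206 = 11001110
223 = 11011111
Binary: 01100101.01001101.11001110.11011111


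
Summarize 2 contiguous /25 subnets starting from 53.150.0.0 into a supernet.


Original prefix: /25
Number of subnets: 2 = 2^1
New prefix = 25 - 1 = 24
Supernet: 53.150.0.0/24


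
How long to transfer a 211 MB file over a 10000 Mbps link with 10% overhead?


Effective throughput = 10000 * (1 - 10/100) = 9000 Mbps
File size in Mb = 211 * 8 = 1688 Mb
Time = 1688 / 9000
Time = 0.1876 seconds


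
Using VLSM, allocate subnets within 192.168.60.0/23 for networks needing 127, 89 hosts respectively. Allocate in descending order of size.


127 hosts -> /24 (254 usable): 192.168.60.0/24
89 hosts -> /25 (126 usable): 192.168.61.0/25
Allocation: 192.168.60.0/24 (127 hosts, 254 usable); 192.168.61.0/25 (89 hosts, 126 usable)


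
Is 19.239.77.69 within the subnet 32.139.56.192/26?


Subnet network: 32.139.56.192
Test IP AND mask: 19.239.77.64
No, 19.239.77.69 is not in 32.139.56.192/26


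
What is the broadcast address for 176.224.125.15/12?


Network: 176.224.0.0/12
Host bits = 20
Set all host bits to 1:
Broadcast: 176.239.255.255


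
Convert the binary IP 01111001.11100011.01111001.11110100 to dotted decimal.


01111001 = 121
11100011 = 227
01111001 = 121
11110100 = 244
IP: 121.227.121.244


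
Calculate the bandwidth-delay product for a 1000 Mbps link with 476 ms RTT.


BDP = bandwidth * RTT
= 1000 Mbps * 476 ms
= 1000 * 1e6 * 476 / 1000 bits
= 476000000 bits
= 59500000 bytes
= 58105.4688 KB
BDP = 476000000 bits (59500000 bytes)


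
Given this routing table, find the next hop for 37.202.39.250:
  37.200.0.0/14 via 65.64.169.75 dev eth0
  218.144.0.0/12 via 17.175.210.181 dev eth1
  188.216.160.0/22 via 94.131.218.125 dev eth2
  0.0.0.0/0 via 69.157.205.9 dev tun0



Longest prefix match for 37.202.39.250:
  /14 37.200.0.0: MATCH
  /12 218.144.0.0: no
  /22 188.216.160.0: no
  /0 0.0.0.0: MATCH
Selected: next-hop 65.64.169.75 via eth0 (matched /14)


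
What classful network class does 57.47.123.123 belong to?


First octet: 57
Binary: 00111001
0xxxxxxx -> Class A (1-126)
Class A, default mask 255.0.0.0 (/8)


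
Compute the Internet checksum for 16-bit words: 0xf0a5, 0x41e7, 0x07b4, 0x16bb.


Sum all words (with carry folding):
+ 0xf0a5 = 0xf0a5
+ 0x41e7 = 0x328d
+ 0x07b4 = 0x3a41
+ 0x16bb = 0x50fc
One's complement: ~0x50fc
Checksum = 0xaf03


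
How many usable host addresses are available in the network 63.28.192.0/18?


Host bits = 32 - 18 = 14
Total addresses = 2^14 = 16384
Usable = total - 2 (network and broadcast)
Usable hosts: 16382


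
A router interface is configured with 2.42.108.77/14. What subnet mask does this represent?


/14 means 14 network bits, 18 host bits
Binary: 11111111111111000000000000000000
Mask: 255.252.0.0


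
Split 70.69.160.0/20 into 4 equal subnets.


New prefix = 20 + 2 = 22
Each subnet has 1024 addresses
  70.69.160.0/22
  70.69.164.0/22
  70.69.168.0/22
  70.69.172.0/22
Subnets: 70.69.160.0/22, 70.69.164.0/22, 70.69.168.0/22, 70.69.172.0/22


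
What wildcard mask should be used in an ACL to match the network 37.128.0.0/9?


Subnet mask: 255.128.0.0
Wildcard = 255.255.255.255 - subnet mask
255 - 255 = 0
255 - 128 = 127
255 - 0 = 255
255 - 0 = 255
Wildcard: 0.127.255.255


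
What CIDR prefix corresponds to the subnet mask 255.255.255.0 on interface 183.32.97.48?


Binary: 11111111.11111111.11111111.00000000
Count leading 1s
Prefix: /24


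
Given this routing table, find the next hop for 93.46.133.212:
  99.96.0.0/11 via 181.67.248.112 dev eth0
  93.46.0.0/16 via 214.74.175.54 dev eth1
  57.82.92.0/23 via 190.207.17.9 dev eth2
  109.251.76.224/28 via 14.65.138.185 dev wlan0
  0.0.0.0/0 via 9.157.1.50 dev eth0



Longest prefix match for 93.46.133.212:
  /11 99.96.0.0: no
  /16 93.46.0.0: MATCH
  /23 57.82.92.0: no
  /28 109.251.76.224: no
  /0 0.0.0.0: MATCH
Selected: next-hop 214.74.175.54 via eth1 (matched /16)


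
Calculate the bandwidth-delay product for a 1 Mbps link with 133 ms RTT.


BDP = bandwidth * RTT
= 1 Mbps * 133 ms
= 1 * 1e6 * 133 / 1000 bits
= 133000 bits
= 16625 bytes
= 16.2354 KB
BDP = 133000 bits (16625 bytes)


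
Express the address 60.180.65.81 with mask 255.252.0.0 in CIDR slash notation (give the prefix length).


Binary: 11111111.11111100.00000000.00000000
Count leading 1s
Prefix: /14


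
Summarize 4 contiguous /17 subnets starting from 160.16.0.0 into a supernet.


Original prefix: /17
Number of subnets: 4 = 2^2
New prefix = 17 - 2 = 15
Supernet: 160.16.0.0/15


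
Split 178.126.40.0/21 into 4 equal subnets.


New prefix = 21 + 2 = 23
Each subnet has 512 addresses
  178.126.40.0/23
  178.126.42.0/23
  178.126.44.0/23
  178.126.46.0/23
Subnets: 178.126.40.0/23, 178.126.42.0/23, 178.126.44.0/23, 178.126.46.0/23


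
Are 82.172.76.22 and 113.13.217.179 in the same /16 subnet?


Mask: 255.255.0.0
82.172.76.22 AND mask = 82.172.0.0
113.13.217.179 AND mask = 113.13.0.0
No, different subnets (82.172.0.0 vs 113.13.0.0)


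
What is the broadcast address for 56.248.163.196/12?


Network: 56.240.0.0/12
Host bits = 20
Set all host bits to 1:
Broadcast: 56.255.255.255


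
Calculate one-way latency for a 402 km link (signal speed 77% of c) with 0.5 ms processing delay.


Speed = 0.77 * 3e5 km/s = 231000 km/s
Propagation delay = 402 / 231000 = 0.0017 s = 1.7403 ms
Processing delay = 0.5 ms
Total one-way latency = 2.2403 ms


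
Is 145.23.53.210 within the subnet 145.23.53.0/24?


Subnet network: 145.23.53.0
Test IP AND mask: 145.23.53.0
Yes, 145.23.53.210 is in 145.23.53.0/24


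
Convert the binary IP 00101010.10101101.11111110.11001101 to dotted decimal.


00101010 = 42
10101101 = 173
11111110 = 254
11001101 = 205
IP: 42.173.254.205


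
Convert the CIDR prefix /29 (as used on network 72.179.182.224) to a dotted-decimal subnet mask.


/29 means 29 network bits, 3 host bits
Binary: 11111111111111111111111111111000
Mask: 255.255.255.248


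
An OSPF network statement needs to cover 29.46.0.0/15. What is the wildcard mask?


Subnet mask: 255.254.0.0
Wildcard = 255.255.255.255 - subnet mask
255 - 255 = 0
255 - 254 = 1
255 - 0 = 255
255 - 0 = 255
Wildcard: 0.1.255.255


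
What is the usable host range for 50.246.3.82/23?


Network: 50.246.2.0
Broadcast: 50.246.3.255
First usable = network + 1
Last usable = broadcast - 1
Range: 50.246.2.1 to 50.246.3.254


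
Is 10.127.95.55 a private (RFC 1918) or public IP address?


RFC 1918 private ranges:
  10.0.0.0/8 (10.0.0.0 - 10.255.255.255)
  172.16.0.0/12 (172.16.0.0 - 172.31.255.255)
  192.168.0.0/16 (192.168.0.0 - 192.168.255.255)
Private (in 10.0.0.0/8)


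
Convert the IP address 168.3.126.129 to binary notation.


168 = 10101000
3 = 00000011
126 = 01111110
129 = 10000001
Binary: 10101000.00000011.01111110.10000001


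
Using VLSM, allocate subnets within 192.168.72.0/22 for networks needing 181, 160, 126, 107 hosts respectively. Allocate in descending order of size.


181 hosts -> /24 (254 usable): 192.168.72.0/24
160 hosts -> /24 (254 usable): 192.168.73.0/24
126 hosts -> /25 (126 usable): 192.168.74.0/25
107 hosts -> /25 (126 usable): 192.168.74.128/25
Allocation: 192.168.72.0/24 (181 hosts, 254 usable); 192.168.73.0/24 (160 hosts, 254 usable); 192.168.74.0/25 (126 hosts, 126 usable); 192.168.74.128/25 (107 hosts, 126 usable)


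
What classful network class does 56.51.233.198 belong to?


First octet: 56
Binary: 00111000
0xxxxxxx -> Class A (1-126)
Class A, default mask 255.0.0.0 (/8)


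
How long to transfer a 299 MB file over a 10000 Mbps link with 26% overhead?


Effective throughput = 10000 * (1 - 26/100) = 7400 Mbps
File size in Mb = 299 * 8 = 2392 Mb
Time = 2392 / 7400
Time = 0.3232 seconds


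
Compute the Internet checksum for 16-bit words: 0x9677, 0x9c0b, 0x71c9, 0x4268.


Sum all words (with carry folding):
+ 0x9677 = 0x9677
+ 0x9c0b = 0x3283
+ 0x71c9 = 0xa44c
+ 0x4268 = 0xe6b4
One's complement: ~0xe6b4
Checksum = 0x194b


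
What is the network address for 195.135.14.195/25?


IP:   11000011.10000111.00001110.11000011
Mask: 11111111.11111111.11111111.10000000
AND operation:
Net:  11000011.10000111.00001110.10000000
Network: 195.135.14.128/25


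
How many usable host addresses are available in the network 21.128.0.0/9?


Host bits = 32 - 9 = 23
Total addresses = 2^23 = 8388608
Usable = total - 2 (network and broadcast)
Usable hosts: 8388606


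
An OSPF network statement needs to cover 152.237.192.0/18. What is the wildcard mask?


Subnet mask: 255.255.192.0
Wildcard = 255.255.255.255 - subnet mask
255 - 255 = 0
255 - 255 = 0
255 - 192 = 63
255 - 0 = 255
Wildcard: 0.0.63.255


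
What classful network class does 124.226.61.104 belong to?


First octet: 124
Binary: 01111100
0xxxxxxx -> Class A (1-126)
Class A, default mask 255.0.0.0 (/8)


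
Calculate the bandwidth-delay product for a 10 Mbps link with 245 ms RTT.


BDP = bandwidth * RTT
= 10 Mbps * 245 ms
= 10 * 1e6 * 245 / 1000 bits
= 2450000 bits
= 306250 bytes
= 299.0723 KB
BDP = 2450000 bits (306250 bytes)


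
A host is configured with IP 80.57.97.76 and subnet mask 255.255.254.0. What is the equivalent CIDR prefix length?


Binary: 11111111.11111111.11111110.00000000
Count leading 1s
Prefix: /23


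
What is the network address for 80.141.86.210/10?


IP:   01010000.10001101.01010110.11010010
Mask: 11111111.11000000.00000000.00000000
AND operation:
Net:  01010000.10000000.00000000.00000000
Network: 80.128.0.0/10


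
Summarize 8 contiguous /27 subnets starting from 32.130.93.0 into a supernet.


Original prefix: /27
Number of subnets: 8 = 2^3
New prefix = 27 - 3 = 24
Supernet: 32.130.93.0/24


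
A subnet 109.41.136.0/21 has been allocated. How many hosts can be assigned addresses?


Host bits = 32 - 21 = 11
Total addresses = 2^11 = 2048
Usable = total - 2 (network and broadcast)
Usable hosts: 2046


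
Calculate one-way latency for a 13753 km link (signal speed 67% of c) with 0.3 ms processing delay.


Speed = 0.67 * 3e5 km/s = 201000 km/s
Propagation delay = 13753 / 201000 = 0.0684 s = 68.4229 ms
Processing delay = 0.3 ms
Total one-way latency = 68.7229 ms


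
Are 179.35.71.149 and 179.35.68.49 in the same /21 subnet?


Mask: 255.255.248.0
179.35.71.149 AND mask = 179.35.64.0
179.35.68.49 AND mask = 179.35.64.0
Yes, same subnet (179.35.64.0)


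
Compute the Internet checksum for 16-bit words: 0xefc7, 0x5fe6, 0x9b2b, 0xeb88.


Sum all words (with carry folding):
+ 0xefc7 = 0xefc7
+ 0x5fe6 = 0x4fae
+ 0x9b2b = 0xead9
+ 0xeb88 = 0xd662
One's complement: ~0xd662
Checksum = 0x299d


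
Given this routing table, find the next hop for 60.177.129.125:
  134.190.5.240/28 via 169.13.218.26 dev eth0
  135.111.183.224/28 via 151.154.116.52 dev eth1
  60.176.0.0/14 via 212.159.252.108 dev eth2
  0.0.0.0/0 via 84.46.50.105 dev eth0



Longest prefix match for 60.177.129.125:
  /28 134.190.5.240: no
  /28 135.111.183.224: no
  /14 60.176.0.0: MATCH
  /0 0.0.0.0: MATCH
Selected: next-hop 212.159.252.108 via eth2 (matched /14)


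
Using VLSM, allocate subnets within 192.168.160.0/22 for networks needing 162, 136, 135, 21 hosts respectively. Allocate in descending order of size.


162 hosts -> /24 (254 usable): 192.168.160.0/24
136 hosts -> /24 (254 usable): 192.168.161.0/24
135 hosts -> /24 (254 usable): 192.168.162.0/24
21 hosts -> /27 (30 usable): 192.168.163.0/27
Allocation: 192.168.160.0/24 (162 hosts, 254 usable); 192.168.161.0/24 (136 hosts, 254 usable); 192.168.162.0/24 (135 hosts, 254 usable); 192.168.163.0/27 (21 hosts, 30 usable)


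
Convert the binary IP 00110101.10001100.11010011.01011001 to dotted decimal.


00110101 = 53
10001100 = 140
11010011 = 211
01011001 = 89
IP: 53.140.211.89


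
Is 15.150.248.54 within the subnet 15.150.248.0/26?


Subnet network: 15.150.248.0
Test IP AND mask: 15.150.248.0
Yes, 15.150.248.54 is in 15.150.248.0/26


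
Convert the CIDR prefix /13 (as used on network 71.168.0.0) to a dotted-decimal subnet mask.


/13 means 13 network bits, 19 host bits
Binary: 11111111111110000000000000000000
Mask: 255.248.0.0


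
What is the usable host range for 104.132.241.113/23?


Network: 104.132.240.0
Broadcast: 104.132.241.255
First usable = network + 1
Last usable = broadcast - 1
Range: 104.132.240.1 to 104.132.241.254


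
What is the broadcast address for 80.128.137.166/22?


Network: 80.128.136.0/22
Host bits = 10
Set all host bits to 1:
Broadcast: 80.128.139.255


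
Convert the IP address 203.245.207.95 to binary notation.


203 = 11001011
245 = 11110101
207 = 11001111
95 = 01011111
Binary: 11001011.11110101.11001111.01011111


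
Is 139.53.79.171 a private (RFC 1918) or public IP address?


RFC 1918 private ranges:
  10.0.0.0/8 (10.0.0.0 - 10.255.255.255)
  172.16.0.0/12 (172.16.0.0 - 172.31.255.255)
  192.168.0.0/16 (192.168.0.0 - 192.168.255.255)
Public (not in any RFC 1918 range)


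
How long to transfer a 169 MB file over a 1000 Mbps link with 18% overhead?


Effective throughput = 1000 * (1 - 18/100) = 820.0 Mbps
File size in Mb = 169 * 8 = 1352 Mb
Time = 1352 / 820.0
Time = 1.6488 seconds


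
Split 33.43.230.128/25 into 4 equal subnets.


New prefix = 25 + 2 = 27
Each subnet has 32 addresses
  33.43.230.128/27
  33.43.230.160/27
  33.43.230.192/27
  33.43.230.224/27
Subnets: 33.43.230.128/27, 33.43.230.160/27, 33.43.230.192/27, 33.43.230.224/27


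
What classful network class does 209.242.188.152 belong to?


First octet: 209
Binary: 11010001
110xxxxx -> Class C (192-223)
Class C, default mask 255.255.255.0 (/24)


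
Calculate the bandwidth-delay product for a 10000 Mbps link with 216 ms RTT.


BDP = bandwidth * RTT
= 10000 Mbps * 216 ms
= 10000 * 1e6 * 216 / 1000 bits
= 2160000000 bits
= 270000000 bytes
= 263671.875 KB
BDP = 2160000000 bits (270000000 bytes)


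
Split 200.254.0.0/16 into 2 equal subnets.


New prefix = 16 + 1 = 17
Each subnet has 32768 addresses
  200.254.0.0/17
  200.254.128.0/17
Subnets: 200.254.0.0/17, 200.254.128.0/17


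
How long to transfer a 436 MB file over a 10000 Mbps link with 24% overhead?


Effective throughput = 10000 * (1 - 24/100) = 7600 Mbps
File size in Mb = 436 * 8 = 3488 Mb
Time = 3488 / 7600
Time = 0.4589 seconds


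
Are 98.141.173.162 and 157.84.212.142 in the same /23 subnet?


Mask: 255.255.254.0
98.141.173.162 AND mask = 98.141.172.0
157.84.212.142 AND mask = 157.84.212.0
No, different subnets (98.141.172.0 vs 157.84.212.0)


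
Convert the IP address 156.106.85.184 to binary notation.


156 = 10011100
106 = 01101010
85 = 01010101
184 = 10111000
Binary: 10011100.01101010.01010101.10111000


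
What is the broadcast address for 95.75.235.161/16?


Network: 95.75.0.0/16
Host bits = 16
Set all host bits to 1:
Broadcast: 95.75.255.255


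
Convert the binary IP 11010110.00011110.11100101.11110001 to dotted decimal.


11010110 = 214
00011110 = 30
11100101 = 229
11110001 = 241
IP: 214.30.229.241


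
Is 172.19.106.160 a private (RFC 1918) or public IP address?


RFC 1918 private ranges:
  10.0.0.0/8 (10.0.0.0 - 10.255.255.255)
  172.16.0.0/12 (172.16.0.0 - 172.31.255.255)
  192.168.0.0/16 (192.168.0.0 - 192.168.255.255)
Private (in 172.16.0.0/12)


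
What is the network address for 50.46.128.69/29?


IP:   00110010.00101110.10000000.01000101
Mask: 11111111.11111111.11111111.11111000
AND operation:
Net:  00110010.00101110.10000000.01000000
Network: 50.46.128.64/29


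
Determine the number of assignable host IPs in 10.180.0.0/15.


Host bits = 32 - 15 = 17
Total addresses = 2^17 = 131072
Usable = total - 2 (network and broadcast)
Usable hosts: 131070


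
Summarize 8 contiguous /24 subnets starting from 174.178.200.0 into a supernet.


Original prefix: /24
Number of subnets: 8 = 2^3
New prefix = 24 - 3 = 21
Supernet: 174.178.200.0/21


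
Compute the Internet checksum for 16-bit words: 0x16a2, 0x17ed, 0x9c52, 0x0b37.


Sum all words (with carry folding):
+ 0x16a2 = 0x16a2
+ 0x17ed = 0x2e8f
+ 0x9c52 = 0xcae1
+ 0x0b37 = 0xd618
One's complement: ~0xd618
Checksum = 0x29e7


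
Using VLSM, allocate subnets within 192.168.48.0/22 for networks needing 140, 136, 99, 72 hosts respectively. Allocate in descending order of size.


140 hosts -> /24 (254 usable): 192.168.48.0/24
136 hosts -> /24 (254 usable): 192.168.49.0/24
99 hosts -> /25 (126 usable): 192.168.50.0/25
72 hosts -> /25 (126 usable): 192.168.50.128/25
Allocation: 192.168.48.0/24 (140 hosts, 254 usable); 192.168.49.0/24 (136 hosts, 254 usable); 192.168.50.0/25 (99 hosts, 126 usable); 192.168.50.128/25 (72 hosts, 126 usable)


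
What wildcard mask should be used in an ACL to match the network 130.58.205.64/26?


Subnet mask: 255.255.255.192
Wildcard = 255.255.255.255 - subnet mask
255 - 255 = 0
255 - 255 = 0
255 - 255 = 0
255 - 192 = 63
Wildcard: 0.0.0.63


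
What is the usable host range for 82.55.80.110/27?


Network: 82.55.80.96
Broadcast: 82.55.80.127
First usable = network + 1
Last usable = broadcast - 1
Range: 82.55.80.97 to 82.55.80.126


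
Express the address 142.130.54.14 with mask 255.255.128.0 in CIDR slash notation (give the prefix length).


Binary: 11111111.11111111.10000000.00000000
Count leading 1s
Prefix: /17


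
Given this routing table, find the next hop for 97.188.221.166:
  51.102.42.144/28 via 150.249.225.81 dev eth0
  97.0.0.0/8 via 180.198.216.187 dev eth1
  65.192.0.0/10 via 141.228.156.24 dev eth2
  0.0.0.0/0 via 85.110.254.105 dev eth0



Longest prefix match for 97.188.221.166:
  /28 51.102.42.144: no
  /8 97.0.0.0: MATCH
  /10 65.192.0.0: no
  /0 0.0.0.0: MATCH
Selected: next-hop 180.198.216.187 via eth1 (matched /8)


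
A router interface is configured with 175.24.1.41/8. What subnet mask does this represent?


/8 means 8 network bits, 24 host bits
Binary: 11111111000000000000000000000000
Mask: 255.0.0.0


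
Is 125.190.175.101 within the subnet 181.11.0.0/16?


Subnet network: 181.11.0.0
Test IP AND mask: 125.190.0.0
No, 125.190.175.101 is not in 181.11.0.0/16


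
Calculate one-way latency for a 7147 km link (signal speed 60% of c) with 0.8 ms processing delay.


Speed = 0.6 * 3e5 km/s = 180000 km/s
Propagation delay = 7147 / 180000 = 0.0397 s = 39.7056 ms
Processing delay = 0.8 ms
Total one-way latency = 40.5056 ms


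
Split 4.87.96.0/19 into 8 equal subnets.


New prefix = 19 + 3 = 22
Each subnet has 1024 addresses
  4.87.96.0/22
  4.87.100.0/22
  4.87.104.0/22
  4.87.108.0/22
  4.87.112.0/22
  4.87.116.0/22
  4.87.120.0/22
  4.87.124.0/22
Subnets: 4.87.96.0/22, 4.87.100.0/22, 4.87.104.0/22, 4.87.108.0/22, 4.87.112.0/22, 4.87.116.0/22, 4.87.120.0/22, 4.87.124.0/22


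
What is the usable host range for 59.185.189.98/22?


Network: 59.185.188.0
Broadcast: 59.185.191.255
First usable = network + 1
Last usable = broadcast - 1
Range: 59.185.188.1 to 59.185.191.254


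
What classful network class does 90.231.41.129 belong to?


First octet: 90
Binary: 01011010
0xxxxxxx -> Class A (1-126)
Class A, default mask 255.0.0.0 (/8)


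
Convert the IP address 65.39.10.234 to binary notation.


65 = 01000001
39 = 00100111
10 = 00001010
234 = 11101010
Binary: 01000001.00100111.00001010.11101010


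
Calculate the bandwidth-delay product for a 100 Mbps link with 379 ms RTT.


BDP = bandwidth * RTT
= 100 Mbps * 379 ms
= 100 * 1e6 * 379 / 1000 bits
= 37900000 bits
= 4737500 bytes
= 4626.4648 KB
BDP = 37900000 bits (4737500 bytes)


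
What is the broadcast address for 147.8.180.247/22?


Network: 147.8.180.0/22
Host bits = 10
Set all host bits to 1:
Broadcast: 147.8.183.255


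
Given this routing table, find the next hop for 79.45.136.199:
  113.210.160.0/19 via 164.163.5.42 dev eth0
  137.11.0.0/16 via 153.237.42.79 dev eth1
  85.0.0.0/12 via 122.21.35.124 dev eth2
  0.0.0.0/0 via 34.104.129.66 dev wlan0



Longest prefix match for 79.45.136.199:
  /19 113.210.160.0: no
  /16 137.11.0.0: no
  /12 85.0.0.0: no
  /0 0.0.0.0: MATCH
Selected: next-hop 34.104.129.66 via wlan0 (matched /0)


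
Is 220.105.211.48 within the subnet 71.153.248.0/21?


Subnet network: 71.153.248.0
Test IP AND mask: 220.105.208.0
No, 220.105.211.48 is not in 71.153.248.0/21


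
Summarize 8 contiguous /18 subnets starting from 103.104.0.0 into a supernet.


Original prefix: /18
Number of subnets: 8 = 2^3
New prefix = 18 - 3 = 15
Supernet: 103.104.0.0/15


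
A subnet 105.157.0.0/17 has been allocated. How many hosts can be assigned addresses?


Host bits = 32 - 17 = 15
Total addresses = 2^15 = 32768
Usable = total - 2 (network and broadcast)
Usable hosts: 32766


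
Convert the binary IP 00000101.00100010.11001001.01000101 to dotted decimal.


00000101 = 5
00100010 = 34
11001001 = 201
01000101 = 69
IP: 5.34.201.69


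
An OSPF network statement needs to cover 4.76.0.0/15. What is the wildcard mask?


Subnet mask: 255.254.0.0
Wildcard = 255.255.255.255 - subnet mask
255 - 255 = 0
255 - 254 = 1
255 - 0 = 255
255 - 0 = 255
Wildcard: 0.1.255.255


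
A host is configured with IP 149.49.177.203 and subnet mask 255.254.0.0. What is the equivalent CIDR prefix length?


Binary: 11111111.11111110.00000000.00000000
Count leading 1s
Prefix: /15


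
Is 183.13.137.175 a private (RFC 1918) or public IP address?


RFC 1918 private ranges:
  10.0.0.0/8 (10.0.0.0 - 10.255.255.255)
  172.16.0.0/12 (172.16.0.0 - 172.31.255.255)
  192.168.0.0/16 (192.168.0.0 - 192.168.255.255)
Public (not in any RFC 1918 range)


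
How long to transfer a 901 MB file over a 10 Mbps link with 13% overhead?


Effective throughput = 10 * (1 - 13/100) = 8.7 Mbps
File size in Mb = 901 * 8 = 7208 Mb
Time = 7208 / 8.7
Time = 828.5057 seconds


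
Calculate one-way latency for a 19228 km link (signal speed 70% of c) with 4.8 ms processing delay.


Speed = 0.7 * 3e5 km/s = 210000 km/s
Propagation delay = 19228 / 210000 = 0.0916 s = 91.5619 ms
Processing delay = 4.8 ms
Total one-way latency = 96.3619 ms


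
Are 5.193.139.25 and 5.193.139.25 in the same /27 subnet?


Mask: 255.255.255.224
5.193.139.25 AND mask = 5.193.139.0
5.193.139.25 AND mask = 5.193.139.0
Yes, same subnet (5.193.139.0)


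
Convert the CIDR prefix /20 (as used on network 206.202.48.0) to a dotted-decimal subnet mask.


/20 means 20 network bits, 12 host bits
Binary: 11111111111111111111000000000000
Mask: 255.255.240.0


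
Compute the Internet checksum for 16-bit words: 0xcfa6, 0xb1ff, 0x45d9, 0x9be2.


Sum all words (with carry folding):
+ 0xcfa6 = 0xcfa6
+ 0xb1ff = 0x81a6
+ 0x45d9 = 0xc77f
+ 0x9be2 = 0x6362
One's complement: ~0x6362
Checksum = 0x9c9d


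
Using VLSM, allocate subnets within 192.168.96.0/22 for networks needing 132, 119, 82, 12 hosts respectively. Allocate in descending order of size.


132 hosts -> /24 (254 usable): 192.168.96.0/24
119 hosts -> /25 (126 usable): 192.168.97.0/25
82 hosts -> /25 (126 usable): 192.168.97.128/25
12 hosts -> /28 (14 usable): 192.168.98.0/28
Allocation: 192.168.96.0/24 (132 hosts, 254 usable); 192.168.97.0/25 (119 hosts, 126 usable); 192.168.97.128/25 (82 hosts, 126 usable); 192.168.98.0/28 (12 hosts, 14 usable)


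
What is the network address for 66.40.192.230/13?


IP:   01000010.00101000.11000000.11100110
Mask: 11111111.11111000.00000000.00000000
AND operation:
Net:  01000010.00101000.00000000.00000000
Network: 66.40.0.0/13


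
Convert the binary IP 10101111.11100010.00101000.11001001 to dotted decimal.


10101111 = 175
11100010 = 226
00101000 = 40
11001001 = 201
IP: 175.226.40.201


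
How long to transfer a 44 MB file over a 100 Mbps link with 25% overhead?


Effective throughput = 100 * (1 - 25/100) = 75 Mbps
File size in Mb = 44 * 8 = 352 Mb
Time = 352 / 75
Time = 4.6933 seconds


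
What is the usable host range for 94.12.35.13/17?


Network: 94.12.0.0
Broadcast: 94.12.127.255
First usable = network + 1
Last usable = broadcast - 1
Range: 94.12.0.1 to 94.12.127.254


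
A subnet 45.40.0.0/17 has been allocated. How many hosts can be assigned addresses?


Host bits = 32 - 17 = 15
Total addresses = 2^15 = 32768
Usable = total - 2 (network and broadcast)
Usable hosts: 32766


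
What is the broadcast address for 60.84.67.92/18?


Network: 60.84.64.0/18
Host bits = 14
Set all host bits to 1:
Broadcast: 60.84.127.255


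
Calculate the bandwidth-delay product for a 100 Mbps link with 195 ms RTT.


BDP = bandwidth * RTT
= 100 Mbps * 195 ms
= 100 * 1e6 * 195 / 1000 bits
= 19500000 bits
= 2437500 bytes
= 2380.3711 KB
BDP = 19500000 bits (2437500 bytes)


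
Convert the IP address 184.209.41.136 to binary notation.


184 = 10111000
209 = 11010001
41 = 00101001
136 = 10001000
Binary: 10111000.11010001.00101001.10001000


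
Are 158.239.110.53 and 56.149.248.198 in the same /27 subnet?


Mask: 255.255.255.224
158.239.110.53 AND mask = 158.239.110.32
56.149.248.198 AND mask = 56.149.248.192
No, different subnets (158.239.110.32 vs 56.149.248.192)


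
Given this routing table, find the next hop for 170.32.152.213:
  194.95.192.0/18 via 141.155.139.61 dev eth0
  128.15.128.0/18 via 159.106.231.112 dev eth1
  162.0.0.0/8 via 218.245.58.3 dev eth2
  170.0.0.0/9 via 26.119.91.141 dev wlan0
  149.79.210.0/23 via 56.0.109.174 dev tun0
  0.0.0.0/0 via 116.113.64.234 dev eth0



Longest prefix match for 170.32.152.213:
  /18 194.95.192.0: no
  /18 128.15.128.0: no
  /8 162.0.0.0: no
  /9 170.0.0.0: MATCH
  /23 149.79.210.0: no
  /0 0.0.0.0: MATCH
Selected: next-hop 26.119.91.141 via wlan0 (matched /9)


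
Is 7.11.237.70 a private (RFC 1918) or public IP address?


RFC 1918 private ranges:
  10.0.0.0/8 (10.0.0.0 - 10.255.255.255)
  172.16.0.0/12 (172.16.0.0 - 172.31.255.255)
  192.168.0.0/16 (192.168.0.0 - 192.168.255.255)
Public (not in any RFC 1918 range)


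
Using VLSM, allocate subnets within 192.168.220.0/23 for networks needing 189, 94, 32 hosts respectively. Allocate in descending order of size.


189 hosts -> /24 (254 usable): 192.168.220.0/24
94 hosts -> /25 (126 usable): 192.168.221.0/25
32 hosts -> /26 (62 usable): 192.168.221.128/26
Allocation: 192.168.220.0/24 (189 hosts, 254 usable); 192.168.221.0/25 (94 hosts, 126 usable); 192.168.221.128/26 (32 hosts, 62 usable)


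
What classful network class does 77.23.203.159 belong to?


First octet: 77
Binary: 01001101
0xxxxxxx -> Class A (1-126)
Class A, default mask 255.0.0.0 (/8)


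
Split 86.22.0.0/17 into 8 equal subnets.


New prefix = 17 + 3 = 20
Each subnet has 4096 addresses
  86.22.0.0/20
  86.22.16.0/20
  86.22.32.0/20
  86.22.48.0/20
  86.22.64.0/20
  86.22.80.0/20
  86.22.96.0/20
  86.22.112.0/20
Subnets: 86.22.0.0/20, 86.22.16.0/20, 86.22.32.0/20, 86.22.48.0/20, 86.22.64.0/20, 86.22.80.0/20, 86.22.96.0/20, 86.22.112.0/20


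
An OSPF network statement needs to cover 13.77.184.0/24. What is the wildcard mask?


Subnet mask: 255.255.255.0
Wildcard = 255.255.255.255 - subnet mask
255 - 255 = 0
255 - 255 = 0
255 - 255 = 0
255 - 0 = 255
Wildcard: 0.0.0.255


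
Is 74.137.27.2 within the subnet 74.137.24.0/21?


Subnet network: 74.137.24.0
Test IP AND mask: 74.137.24.0
Yes, 74.137.27.2 is in 74.137.24.0/21


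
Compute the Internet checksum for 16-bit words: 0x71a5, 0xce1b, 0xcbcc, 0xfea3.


Sum all words (with carry folding):
+ 0x71a5 = 0x71a5
+ 0xce1b = 0x3fc1
+ 0xcbcc = 0x0b8e
+ 0xfea3 = 0x0a32
One's complement: ~0x0a32
Checksum = 0xf5cd


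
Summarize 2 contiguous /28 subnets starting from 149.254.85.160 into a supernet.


Original prefix: /28
Number of subnets: 2 = 2^1
New prefix = 28 - 1 = 27
Supernet: 149.254.85.160/27


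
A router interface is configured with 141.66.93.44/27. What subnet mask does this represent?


/27 means 27 network bits, 5 host bits
Binary: 11111111111111111111111111100000
Mask: 255.255.255.224


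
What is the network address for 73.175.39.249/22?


IP:   01001001.10101111.00100111.11111001
Mask: 11111111.11111111.11111100.00000000
AND operation:
Net:  01001001.10101111.00100100.00000000
Network: 73.175.36.0/22


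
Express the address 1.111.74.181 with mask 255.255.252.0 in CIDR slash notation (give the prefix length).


Binary: 11111111.11111111.11111100.00000000
Count leading 1s
Prefix: /22


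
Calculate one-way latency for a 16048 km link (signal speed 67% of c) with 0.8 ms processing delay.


Speed = 0.67 * 3e5 km/s = 201000 km/s
Propagation delay = 16048 / 201000 = 0.0798 s = 79.8408 ms
Processing delay = 0.8 ms
Total one-way latency = 80.6408 ms


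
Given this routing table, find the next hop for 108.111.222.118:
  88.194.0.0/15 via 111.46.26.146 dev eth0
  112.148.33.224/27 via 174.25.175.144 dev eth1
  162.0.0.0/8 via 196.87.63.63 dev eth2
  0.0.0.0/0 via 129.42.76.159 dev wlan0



Longest prefix match for 108.111.222.118:
  /15 88.194.0.0: no
  /27 112.148.33.224: no
  /8 162.0.0.0: no
  /0 0.0.0.0: MATCH
Selected: next-hop 129.42.76.159 via wlan0 (matched /0)


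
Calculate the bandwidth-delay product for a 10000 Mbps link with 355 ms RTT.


BDP = bandwidth * RTT
= 10000 Mbps * 355 ms
= 10000 * 1e6 * 355 / 1000 bits
= 3550000000 bits
= 443750000 bytes
= 433349.6094 KB
BDP = 3550000000 bits (443750000 bytes)


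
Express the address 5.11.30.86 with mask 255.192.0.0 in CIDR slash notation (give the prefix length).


Binary: 11111111.11000000.00000000.00000000
Count leading 1s
Prefix: /10


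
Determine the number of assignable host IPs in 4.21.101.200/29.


Host bits = 32 - 29 = 3
Total addresses = 2^3 = 8
Usable = total - 2 (network and broadcast)
Usable hosts: 6


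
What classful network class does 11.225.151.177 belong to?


First octet: 11
Binary: 00001011
0xxxxxxx -> Class A (1-126)
Class A, default mask 255.0.0.0 (/8)


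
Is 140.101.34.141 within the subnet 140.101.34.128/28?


Subnet network: 140.101.34.128
Test IP AND mask: 140.101.34.128
Yes, 140.101.34.141 is in 140.101.34.128/28


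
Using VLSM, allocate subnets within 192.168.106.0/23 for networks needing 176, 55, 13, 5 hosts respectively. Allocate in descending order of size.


176 hosts -> /24 (254 usable): 192.168.106.0/24
55 hosts -> /26 (62 usable): 192.168.107.0/26
13 hosts -> /28 (14 usable): 192.168.107.64/28
5 hosts -> /29 (6 usable): 192.168.107.80/29
Allocation: 192.168.106.0/24 (176 hosts, 254 usable); 192.168.107.0/26 (55 hosts, 62 usable); 192.168.107.64/28 (13 hosts, 14 usable); 192.168.107.80/29 (5 hosts, 6 usable)


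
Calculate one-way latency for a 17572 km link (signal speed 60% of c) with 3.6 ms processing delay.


Speed = 0.6 * 3e5 km/s = 180000 km/s
Propagation delay = 17572 / 180000 = 0.0976 s = 97.6222 ms
Processing delay = 3.6 ms
Total one-way latency = 101.2222 ms


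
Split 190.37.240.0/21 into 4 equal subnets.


New prefix = 21 + 2 = 23
Each subnet has 512 addresses
  190.37.240.0/23
  190.37.242.0/23
  190.37.244.0/23
  190.37.246.0/23
Subnets: 190.37.240.0/23, 190.37.242.0/23, 190.37.244.0/23, 190.37.246.0/23


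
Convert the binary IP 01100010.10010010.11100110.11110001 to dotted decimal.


01100010 = 98
10010010 = 146
11100110 = 230
11110001 = 241
IP: 98.146.230.241


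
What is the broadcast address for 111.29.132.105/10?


Network: 111.0.0.0/10
Host bits = 22
Set all host bits to 1:
Broadcast: 111.63.255.255


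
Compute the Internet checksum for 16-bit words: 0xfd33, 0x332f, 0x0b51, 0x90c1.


Sum all words (with carry folding):
+ 0xfd33 = 0xfd33
+ 0x332f = 0x3063
+ 0x0b51 = 0x3bb4
+ 0x90c1 = 0xcc75
One's complement: ~0xcc75
Checksum = 0x338a


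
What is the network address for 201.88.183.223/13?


IP:   11001001.01011000.10110111.11011111
Mask: 11111111.11111000.00000000.00000000
AND operation:
Net:  11001001.01011000.00000000.00000000
Network: 201.88.0.0/13


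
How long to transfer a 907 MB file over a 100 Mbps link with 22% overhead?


Effective throughput = 100 * (1 - 22/100) = 78 Mbps
File size in Mb = 907 * 8 = 7256 Mb
Time = 7256 / 78
Time = 93.0256 seconds


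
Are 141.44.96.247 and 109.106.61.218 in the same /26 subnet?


Mask: 255.255.255.192
141.44.96.247 AND mask = 141.44.96.192
109.106.61.218 AND mask = 109.106.61.192
No, different subnets (141.44.96.192 vs 109.106.61.192)


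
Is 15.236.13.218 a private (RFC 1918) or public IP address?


RFC 1918 private ranges:
  10.0.0.0/8 (10.0.0.0 - 10.255.255.255)
  172.16.0.0/12 (172.16.0.0 - 172.31.255.255)
  192.168.0.0/16 (192.168.0.0 - 192.168.255.255)
Public (not in any RFC 1918 range)


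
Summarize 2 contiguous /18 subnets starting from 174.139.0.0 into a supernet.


Original prefix: /18
Number of subnets: 2 = 2^1
New prefix = 18 - 1 = 17
Supernet: 174.139.0.0/17


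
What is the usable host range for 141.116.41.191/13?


Network: 141.112.0.0
Broadcast: 141.119.255.255
First usable = network + 1
Last usable = broadcast - 1
Range: 141.112.0.1 to 141.119.255.254
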